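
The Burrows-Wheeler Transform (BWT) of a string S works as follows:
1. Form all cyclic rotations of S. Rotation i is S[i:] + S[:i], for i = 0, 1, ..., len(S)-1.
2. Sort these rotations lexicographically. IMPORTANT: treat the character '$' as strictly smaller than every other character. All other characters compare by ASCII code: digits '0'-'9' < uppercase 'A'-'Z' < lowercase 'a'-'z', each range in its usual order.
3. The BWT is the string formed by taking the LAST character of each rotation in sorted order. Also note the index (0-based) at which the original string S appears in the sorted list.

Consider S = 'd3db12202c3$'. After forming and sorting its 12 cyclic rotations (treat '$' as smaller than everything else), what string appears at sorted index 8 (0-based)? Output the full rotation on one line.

All 12 rotations (rotation i = S[i:]+S[:i]):
  rot[0] = d3db12202c3$
  rot[1] = 3db12202c3$d
  rot[2] = db12202c3$d3
  rot[3] = b12202c3$d3d
  rot[4] = 12202c3$d3db
  rot[5] = 2202c3$d3db1
  rot[6] = 202c3$d3db12
  rot[7] = 02c3$d3db122
  rot[8] = 2c3$d3db1220
  rot[9] = c3$d3db12202
  rot[10] = 3$d3db12202c
  rot[11] = $d3db12202c3
Sorted (with $ < everything):
  sorted[0] = $d3db12202c3
  sorted[1] = 02c3$d3db122
  sorted[2] = 12202c3$d3db
  sorted[3] = 202c3$d3db12
  sorted[4] = 2202c3$d3db1
  sorted[5] = 2c3$d3db1220
  sorted[6] = 3$d3db12202c
  sorted[7] = 3db12202c3$d
  sorted[8] = b12202c3$d3d
  sorted[9] = c3$d3db12202
  sorted[10] = d3db12202c3$
  sorted[11] = db12202c3$d3
sorted[8] = b12202c3$d3d

Answer: b12202c3$d3d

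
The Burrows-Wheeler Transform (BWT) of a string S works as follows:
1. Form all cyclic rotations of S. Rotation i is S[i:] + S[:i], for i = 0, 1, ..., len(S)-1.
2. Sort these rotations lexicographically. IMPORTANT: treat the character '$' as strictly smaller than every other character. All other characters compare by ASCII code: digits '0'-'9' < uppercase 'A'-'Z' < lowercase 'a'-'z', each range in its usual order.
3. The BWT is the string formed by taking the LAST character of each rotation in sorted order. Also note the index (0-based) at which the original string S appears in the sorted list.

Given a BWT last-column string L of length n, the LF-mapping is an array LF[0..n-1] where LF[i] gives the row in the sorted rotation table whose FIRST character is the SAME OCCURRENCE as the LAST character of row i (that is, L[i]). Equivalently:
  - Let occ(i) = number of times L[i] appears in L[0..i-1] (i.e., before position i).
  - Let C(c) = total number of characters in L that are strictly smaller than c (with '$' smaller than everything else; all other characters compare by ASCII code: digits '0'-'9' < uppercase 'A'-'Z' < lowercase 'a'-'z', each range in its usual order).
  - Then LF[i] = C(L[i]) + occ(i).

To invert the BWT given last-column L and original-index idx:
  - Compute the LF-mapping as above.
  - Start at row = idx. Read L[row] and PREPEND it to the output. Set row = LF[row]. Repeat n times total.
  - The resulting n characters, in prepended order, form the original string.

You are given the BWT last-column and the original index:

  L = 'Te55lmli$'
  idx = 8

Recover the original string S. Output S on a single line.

LF mapping: 3 4 1 2 6 8 7 5 0
Walk LF starting at row 8, prepending L[row]:
  step 1: row=8, L[8]='$', prepend. Next row=LF[8]=0
  step 2: row=0, L[0]='T', prepend. Next row=LF[0]=3
  step 3: row=3, L[3]='5', prepend. Next row=LF[3]=2
  step 4: row=2, L[2]='5', prepend. Next row=LF[2]=1
  step 5: row=1, L[1]='e', prepend. Next row=LF[1]=4
  step 6: row=4, L[4]='l', prepend. Next row=LF[4]=6
  step 7: row=6, L[6]='l', prepend. Next row=LF[6]=7
  step 8: row=7, L[7]='i', prepend. Next row=LF[7]=5
  step 9: row=5, L[5]='m', prepend. Next row=LF[5]=8
Reversed output: mille55T$

Answer: mille55T$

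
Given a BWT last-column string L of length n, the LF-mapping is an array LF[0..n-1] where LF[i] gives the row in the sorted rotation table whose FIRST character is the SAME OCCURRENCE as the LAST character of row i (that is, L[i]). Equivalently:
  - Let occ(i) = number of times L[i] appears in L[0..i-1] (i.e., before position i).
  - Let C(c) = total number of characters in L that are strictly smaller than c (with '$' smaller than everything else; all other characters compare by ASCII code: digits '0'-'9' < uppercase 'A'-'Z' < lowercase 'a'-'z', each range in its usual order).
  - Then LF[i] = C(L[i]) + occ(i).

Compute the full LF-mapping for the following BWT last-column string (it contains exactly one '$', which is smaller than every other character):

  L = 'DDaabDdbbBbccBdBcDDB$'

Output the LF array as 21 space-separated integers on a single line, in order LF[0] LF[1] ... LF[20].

Char counts: '$':1, 'B':4, 'D':5, 'a':2, 'b':4, 'c':3, 'd':2
C (first-col start): C('$')=0, C('B')=1, C('D')=5, C('a')=10, C('b')=12, C('c')=16, C('d')=19
L[0]='D': occ=0, LF[0]=C('D')+0=5+0=5
L[1]='D': occ=1, LF[1]=C('D')+1=5+1=6
L[2]='a': occ=0, LF[2]=C('a')+0=10+0=10
L[3]='a': occ=1, LF[3]=C('a')+1=10+1=11
L[4]='b': occ=0, LF[4]=C('b')+0=12+0=12
L[5]='D': occ=2, LF[5]=C('D')+2=5+2=7
L[6]='d': occ=0, LF[6]=C('d')+0=19+0=19
L[7]='b': occ=1, LF[7]=C('b')+1=12+1=13
L[8]='b': occ=2, LF[8]=C('b')+2=12+2=14
L[9]='B': occ=0, LF[9]=C('B')+0=1+0=1
L[10]='b': occ=3, LF[10]=C('b')+3=12+3=15
L[11]='c': occ=0, LF[11]=C('c')+0=16+0=16
L[12]='c': occ=1, LF[12]=C('c')+1=16+1=17
L[13]='B': occ=1, LF[13]=C('B')+1=1+1=2
L[14]='d': occ=1, LF[14]=C('d')+1=19+1=20
L[15]='B': occ=2, LF[15]=C('B')+2=1+2=3
L[16]='c': occ=2, LF[16]=C('c')+2=16+2=18
L[17]='D': occ=3, LF[17]=C('D')+3=5+3=8
L[18]='D': occ=4, LF[18]=C('D')+4=5+4=9
L[19]='B': occ=3, LF[19]=C('B')+3=1+3=4
L[20]='$': occ=0, LF[20]=C('$')+0=0+0=0

Answer: 5 6 10 11 12 7 19 13 14 1 15 16 17 2 20 3 18 8 9 4 0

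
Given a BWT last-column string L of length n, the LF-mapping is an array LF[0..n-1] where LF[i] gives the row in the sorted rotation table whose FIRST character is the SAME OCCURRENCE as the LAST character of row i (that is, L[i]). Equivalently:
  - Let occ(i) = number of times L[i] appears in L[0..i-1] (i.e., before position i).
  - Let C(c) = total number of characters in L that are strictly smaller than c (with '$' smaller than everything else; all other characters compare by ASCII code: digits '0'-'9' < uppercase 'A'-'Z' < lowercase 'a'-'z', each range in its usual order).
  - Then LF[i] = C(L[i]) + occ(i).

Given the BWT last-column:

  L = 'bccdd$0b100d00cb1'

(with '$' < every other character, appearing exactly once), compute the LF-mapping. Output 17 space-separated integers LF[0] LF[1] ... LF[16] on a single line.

Char counts: '$':1, '0':5, '1':2, 'b':3, 'c':3, 'd':3
C (first-col start): C('$')=0, C('0')=1, C('1')=6, C('b')=8, C('c')=11, C('d')=14
L[0]='b': occ=0, LF[0]=C('b')+0=8+0=8
L[1]='c': occ=0, LF[1]=C('c')+0=11+0=11
L[2]='c': occ=1, LF[2]=C('c')+1=11+1=12
L[3]='d': occ=0, LF[3]=C('d')+0=14+0=14
L[4]='d': occ=1, LF[4]=C('d')+1=14+1=15
L[5]='$': occ=0, LF[5]=C('$')+0=0+0=0
L[6]='0': occ=0, LF[6]=C('0')+0=1+0=1
L[7]='b': occ=1, LF[7]=C('b')+1=8+1=9
L[8]='1': occ=0, LF[8]=C('1')+0=6+0=6
L[9]='0': occ=1, LF[9]=C('0')+1=1+1=2
L[10]='0': occ=2, LF[10]=C('0')+2=1+2=3
L[11]='d': occ=2, LF[11]=C('d')+2=14+2=16
L[12]='0': occ=3, LF[12]=C('0')+3=1+3=4
L[13]='0': occ=4, LF[13]=C('0')+4=1+4=5
L[14]='c': occ=2, LF[14]=C('c')+2=11+2=13
L[15]='b': occ=2, LF[15]=C('b')+2=8+2=10
L[16]='1': occ=1, LF[16]=C('1')+1=6+1=7

Answer: 8 11 12 14 15 0 1 9 6 2 3 16 4 5 13 10 7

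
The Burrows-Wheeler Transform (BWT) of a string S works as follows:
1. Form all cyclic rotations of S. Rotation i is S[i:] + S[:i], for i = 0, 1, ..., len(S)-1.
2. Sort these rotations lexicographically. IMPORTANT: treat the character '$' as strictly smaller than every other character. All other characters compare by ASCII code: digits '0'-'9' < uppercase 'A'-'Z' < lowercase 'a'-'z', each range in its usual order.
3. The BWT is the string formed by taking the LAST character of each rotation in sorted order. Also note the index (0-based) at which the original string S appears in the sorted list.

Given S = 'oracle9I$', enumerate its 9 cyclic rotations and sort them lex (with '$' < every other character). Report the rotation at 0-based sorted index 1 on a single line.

All 9 rotations (rotation i = S[i:]+S[:i]):
  rot[0] = oracle9I$
  rot[1] = racle9I$o
  rot[2] = acle9I$or
  rot[3] = cle9I$ora
  rot[4] = le9I$orac
  rot[5] = e9I$oracl
  rot[6] = 9I$oracle
  rot[7] = I$oracle9
  rot[8] = $oracle9I
Sorted (with $ < everything):
  sorted[0] = $oracle9I
  sorted[1] = 9I$oracle
  sorted[2] = I$oracle9
  sorted[3] = acle9I$or
  sorted[4] = cle9I$ora
  sorted[5] = e9I$oracl
  sorted[6] = le9I$orac
  sorted[7] = oracle9I$
  sorted[8] = racle9I$o
sorted[1] = 9I$oracle

Answer: 9I$oracle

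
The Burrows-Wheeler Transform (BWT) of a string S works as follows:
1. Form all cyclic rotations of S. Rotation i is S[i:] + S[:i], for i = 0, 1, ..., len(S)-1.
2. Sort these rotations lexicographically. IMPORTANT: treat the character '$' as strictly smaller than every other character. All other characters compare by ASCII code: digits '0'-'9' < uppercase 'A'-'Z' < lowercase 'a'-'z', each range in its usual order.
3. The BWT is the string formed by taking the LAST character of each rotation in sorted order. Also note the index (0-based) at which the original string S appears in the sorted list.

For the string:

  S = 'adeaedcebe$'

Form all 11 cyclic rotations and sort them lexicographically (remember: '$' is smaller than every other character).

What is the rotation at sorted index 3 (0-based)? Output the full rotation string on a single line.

All 11 rotations (rotation i = S[i:]+S[:i]):
  rot[0] = adeaedcebe$
  rot[1] = deaedcebe$a
  rot[2] = eaedcebe$ad
  rot[3] = aedcebe$ade
  rot[4] = edcebe$adea
  rot[5] = dcebe$adeae
  rot[6] = cebe$adeaed
  rot[7] = ebe$adeaedc
  rot[8] = be$adeaedce
  rot[9] = e$adeaedceb
  rot[10] = $adeaedcebe
Sorted (with $ < everything):
  sorted[0] = $adeaedcebe
  sorted[1] = adeaedcebe$
  sorted[2] = aedcebe$ade
  sorted[3] = be$adeaedce
  sorted[4] = cebe$adeaed
  sorted[5] = dcebe$adeae
  sorted[6] = deaedcebe$a
  sorted[7] = e$adeaedceb
  sorted[8] = eaedcebe$ad
  sorted[9] = ebe$adeaedc
  sorted[10] = edcebe$adea
sorted[3] = be$adeaedce

Answer: be$adeaedce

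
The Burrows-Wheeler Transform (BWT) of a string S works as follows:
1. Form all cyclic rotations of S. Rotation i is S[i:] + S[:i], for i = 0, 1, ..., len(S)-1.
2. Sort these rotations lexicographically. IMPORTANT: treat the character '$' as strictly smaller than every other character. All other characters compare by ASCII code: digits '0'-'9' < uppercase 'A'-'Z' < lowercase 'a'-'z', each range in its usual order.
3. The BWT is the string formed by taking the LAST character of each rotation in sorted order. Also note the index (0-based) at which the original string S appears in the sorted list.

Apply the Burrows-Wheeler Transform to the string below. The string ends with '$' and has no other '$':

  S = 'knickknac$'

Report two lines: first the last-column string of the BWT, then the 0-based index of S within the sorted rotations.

Answer: cnainck$kk
7

Derivation:
All 10 rotations (rotation i = S[i:]+S[:i]):
  rot[0] = knickknac$
  rot[1] = nickknac$k
  rot[2] = ickknac$kn
  rot[3] = ckknac$kni
  rot[4] = kknac$knic
  rot[5] = knac$knick
  rot[6] = nac$knickk
  rot[7] = ac$knickkn
  rot[8] = c$knickkna
  rot[9] = $knickknac
Sorted (with $ < everything):
  sorted[0] = $knickknac  (last char: 'c')
  sorted[1] = ac$knickkn  (last char: 'n')
  sorted[2] = c$knickkna  (last char: 'a')
  sorted[3] = ckknac$kni  (last char: 'i')
  sorted[4] = ickknac$kn  (last char: 'n')
  sorted[5] = kknac$knic  (last char: 'c')
  sorted[6] = knac$knick  (last char: 'k')
  sorted[7] = knickknac$  (last char: '$')
  sorted[8] = nac$knickk  (last char: 'k')
  sorted[9] = nickknac$k  (last char: 'k')
Last column: cnainck$kk
Original string S is at sorted index 7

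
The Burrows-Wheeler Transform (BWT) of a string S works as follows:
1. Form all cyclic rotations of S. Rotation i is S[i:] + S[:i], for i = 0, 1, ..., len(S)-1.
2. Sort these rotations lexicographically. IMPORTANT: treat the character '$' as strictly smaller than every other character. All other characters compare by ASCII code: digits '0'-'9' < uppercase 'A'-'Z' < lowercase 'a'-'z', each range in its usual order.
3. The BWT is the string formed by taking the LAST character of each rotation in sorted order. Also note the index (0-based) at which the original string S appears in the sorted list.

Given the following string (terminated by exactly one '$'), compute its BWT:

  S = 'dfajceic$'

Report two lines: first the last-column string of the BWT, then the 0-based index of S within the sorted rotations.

Answer: cfij$cdea
4

Derivation:
All 9 rotations (rotation i = S[i:]+S[:i]):
  rot[0] = dfajceic$
  rot[1] = fajceic$d
  rot[2] = ajceic$df
  rot[3] = jceic$dfa
  rot[4] = ceic$dfaj
  rot[5] = eic$dfajc
  rot[6] = ic$dfajce
  rot[7] = c$dfajcei
  rot[8] = $dfajceic
Sorted (with $ < everything):
  sorted[0] = $dfajceic  (last char: 'c')
  sorted[1] = ajceic$df  (last char: 'f')
  sorted[2] = c$dfajcei  (last char: 'i')
  sorted[3] = ceic$dfaj  (last char: 'j')
  sorted[4] = dfajceic$  (last char: '$')
  sorted[5] = eic$dfajc  (last char: 'c')
  sorted[6] = fajceic$d  (last char: 'd')
  sorted[7] = ic$dfajce  (last char: 'e')
  sorted[8] = jceic$dfa  (last char: 'a')
Last column: cfij$cdea
Original string S is at sorted index 4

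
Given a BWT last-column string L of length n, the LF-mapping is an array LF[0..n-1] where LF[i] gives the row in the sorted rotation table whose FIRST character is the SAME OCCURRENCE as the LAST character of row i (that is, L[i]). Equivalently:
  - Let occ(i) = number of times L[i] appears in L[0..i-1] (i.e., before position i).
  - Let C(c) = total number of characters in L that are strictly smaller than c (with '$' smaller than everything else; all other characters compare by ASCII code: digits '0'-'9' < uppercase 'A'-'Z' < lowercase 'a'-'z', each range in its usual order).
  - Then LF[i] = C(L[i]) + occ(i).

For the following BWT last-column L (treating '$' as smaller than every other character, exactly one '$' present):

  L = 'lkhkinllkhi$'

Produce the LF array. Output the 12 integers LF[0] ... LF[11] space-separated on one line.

Char counts: '$':1, 'h':2, 'i':2, 'k':3, 'l':3, 'n':1
C (first-col start): C('$')=0, C('h')=1, C('i')=3, C('k')=5, C('l')=8, C('n')=11
L[0]='l': occ=0, LF[0]=C('l')+0=8+0=8
L[1]='k': occ=0, LF[1]=C('k')+0=5+0=5
L[2]='h': occ=0, LF[2]=C('h')+0=1+0=1
L[3]='k': occ=1, LF[3]=C('k')+1=5+1=6
L[4]='i': occ=0, LF[4]=C('i')+0=3+0=3
L[5]='n': occ=0, LF[5]=C('n')+0=11+0=11
L[6]='l': occ=1, LF[6]=C('l')+1=8+1=9
L[7]='l': occ=2, LF[7]=C('l')+2=8+2=10
L[8]='k': occ=2, LF[8]=C('k')+2=5+2=7
L[9]='h': occ=1, LF[9]=C('h')+1=1+1=2
L[10]='i': occ=1, LF[10]=C('i')+1=3+1=4
L[11]='$': occ=0, LF[11]=C('$')+0=0+0=0

Answer: 8 5 1 6 3 11 9 10 7 2 4 0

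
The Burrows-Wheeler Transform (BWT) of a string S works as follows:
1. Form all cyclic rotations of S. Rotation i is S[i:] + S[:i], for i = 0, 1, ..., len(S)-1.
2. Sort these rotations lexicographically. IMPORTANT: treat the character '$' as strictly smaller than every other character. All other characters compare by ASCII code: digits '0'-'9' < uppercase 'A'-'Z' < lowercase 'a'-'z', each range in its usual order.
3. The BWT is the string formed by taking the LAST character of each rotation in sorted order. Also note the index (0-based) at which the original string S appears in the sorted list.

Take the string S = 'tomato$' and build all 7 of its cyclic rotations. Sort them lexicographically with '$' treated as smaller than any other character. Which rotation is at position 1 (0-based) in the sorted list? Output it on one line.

Answer: ato$tom

Derivation:
All 7 rotations (rotation i = S[i:]+S[:i]):
  rot[0] = tomato$
  rot[1] = omato$t
  rot[2] = mato$to
  rot[3] = ato$tom
  rot[4] = to$toma
  rot[5] = o$tomat
  rot[6] = $tomato
Sorted (with $ < everything):
  sorted[0] = $tomato
  sorted[1] = ato$tom
  sorted[2] = mato$to
  sorted[3] = o$tomat
  sorted[4] = omato$t
  sorted[5] = to$toma
  sorted[6] = tomato$
sorted[1] = ato$tom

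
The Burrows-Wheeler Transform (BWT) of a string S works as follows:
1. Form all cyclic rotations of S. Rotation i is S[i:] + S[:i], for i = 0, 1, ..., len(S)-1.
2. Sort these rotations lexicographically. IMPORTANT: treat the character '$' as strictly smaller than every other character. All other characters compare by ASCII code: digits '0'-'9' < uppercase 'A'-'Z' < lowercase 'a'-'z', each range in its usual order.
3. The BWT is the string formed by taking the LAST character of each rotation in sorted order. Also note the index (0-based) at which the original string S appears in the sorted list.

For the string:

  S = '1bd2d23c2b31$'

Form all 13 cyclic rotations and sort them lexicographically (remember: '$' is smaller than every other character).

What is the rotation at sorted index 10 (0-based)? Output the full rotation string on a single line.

Answer: c2b31$1bd2d23

Derivation:
All 13 rotations (rotation i = S[i:]+S[:i]):
  rot[0] = 1bd2d23c2b31$
  rot[1] = bd2d23c2b31$1
  rot[2] = d2d23c2b31$1b
  rot[3] = 2d23c2b31$1bd
  rot[4] = d23c2b31$1bd2
  rot[5] = 23c2b31$1bd2d
  rot[6] = 3c2b31$1bd2d2
  rot[7] = c2b31$1bd2d23
  rot[8] = 2b31$1bd2d23c
  rot[9] = b31$1bd2d23c2
  rot[10] = 31$1bd2d23c2b
  rot[11] = 1$1bd2d23c2b3
  rot[12] = $1bd2d23c2b31
Sorted (with $ < everything):
  sorted[0] = $1bd2d23c2b31
  sorted[1] = 1$1bd2d23c2b3
  sorted[2] = 1bd2d23c2b31$
  sorted[3] = 23c2b31$1bd2d
  sorted[4] = 2b31$1bd2d23c
  sorted[5] = 2d23c2b31$1bd
  sorted[6] = 31$1bd2d23c2b
  sorted[7] = 3c2b31$1bd2d2
  sorted[8] = b31$1bd2d23c2
  sorted[9] = bd2d23c2b31$1
  sorted[10] = c2b31$1bd2d23
  sorted[11] = d23c2b31$1bd2
  sorted[12] = d2d23c2b31$1b
sorted[10] = c2b31$1bd2d23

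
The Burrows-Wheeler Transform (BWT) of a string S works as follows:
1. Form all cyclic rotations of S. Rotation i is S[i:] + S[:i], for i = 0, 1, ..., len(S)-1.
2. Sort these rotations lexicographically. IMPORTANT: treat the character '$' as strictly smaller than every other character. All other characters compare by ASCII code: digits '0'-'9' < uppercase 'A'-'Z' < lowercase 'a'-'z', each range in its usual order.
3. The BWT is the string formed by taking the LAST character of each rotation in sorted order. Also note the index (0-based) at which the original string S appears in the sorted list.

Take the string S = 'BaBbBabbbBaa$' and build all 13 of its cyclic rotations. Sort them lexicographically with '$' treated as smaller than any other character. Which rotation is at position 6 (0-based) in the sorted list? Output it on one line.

All 13 rotations (rotation i = S[i:]+S[:i]):
  rot[0] = BaBbBabbbBaa$
  rot[1] = aBbBabbbBaa$B
  rot[2] = BbBabbbBaa$Ba
  rot[3] = bBabbbBaa$BaB
  rot[4] = BabbbBaa$BaBb
  rot[5] = abbbBaa$BaBbB
  rot[6] = bbbBaa$BaBbBa
  rot[7] = bbBaa$BaBbBab
  rot[8] = bBaa$BaBbBabb
  rot[9] = Baa$BaBbBabbb
  rot[10] = aa$BaBbBabbbB
  rot[11] = a$BaBbBabbbBa
  rot[12] = $BaBbBabbbBaa
Sorted (with $ < everything):
  sorted[0] = $BaBbBabbbBaa
  sorted[1] = BaBbBabbbBaa$
  sorted[2] = Baa$BaBbBabbb
  sorted[3] = BabbbBaa$BaBb
  sorted[4] = BbBabbbBaa$Ba
  sorted[5] = a$BaBbBabbbBa
  sorted[6] = aBbBabbbBaa$B
  sorted[7] = aa$BaBbBabbbB
  sorted[8] = abbbBaa$BaBbB
  sorted[9] = bBaa$BaBbBabb
  sorted[10] = bBabbbBaa$BaB
  sorted[11] = bbBaa$BaBbBab
  sorted[12] = bbbBaa$BaBbBa
sorted[6] = aBbBabbbBaa$B

Answer: aBbBabbbBaa$B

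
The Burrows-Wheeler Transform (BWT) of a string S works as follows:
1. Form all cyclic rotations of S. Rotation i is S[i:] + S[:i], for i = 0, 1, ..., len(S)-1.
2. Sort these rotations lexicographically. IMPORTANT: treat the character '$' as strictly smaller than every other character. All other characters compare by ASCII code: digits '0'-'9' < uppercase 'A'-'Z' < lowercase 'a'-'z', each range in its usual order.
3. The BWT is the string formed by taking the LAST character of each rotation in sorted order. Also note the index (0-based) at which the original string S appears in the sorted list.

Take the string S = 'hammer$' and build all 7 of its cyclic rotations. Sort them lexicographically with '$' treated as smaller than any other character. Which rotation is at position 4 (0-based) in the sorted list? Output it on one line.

All 7 rotations (rotation i = S[i:]+S[:i]):
  rot[0] = hammer$
  rot[1] = ammer$h
  rot[2] = mmer$ha
  rot[3] = mer$ham
  rot[4] = er$hamm
  rot[5] = r$hamme
  rot[6] = $hammer
Sorted (with $ < everything):
  sorted[0] = $hammer
  sorted[1] = ammer$h
  sorted[2] = er$hamm
  sorted[3] = hammer$
  sorted[4] = mer$ham
  sorted[5] = mmer$ha
  sorted[6] = r$hamme
sorted[4] = mer$ham

Answer: mer$ham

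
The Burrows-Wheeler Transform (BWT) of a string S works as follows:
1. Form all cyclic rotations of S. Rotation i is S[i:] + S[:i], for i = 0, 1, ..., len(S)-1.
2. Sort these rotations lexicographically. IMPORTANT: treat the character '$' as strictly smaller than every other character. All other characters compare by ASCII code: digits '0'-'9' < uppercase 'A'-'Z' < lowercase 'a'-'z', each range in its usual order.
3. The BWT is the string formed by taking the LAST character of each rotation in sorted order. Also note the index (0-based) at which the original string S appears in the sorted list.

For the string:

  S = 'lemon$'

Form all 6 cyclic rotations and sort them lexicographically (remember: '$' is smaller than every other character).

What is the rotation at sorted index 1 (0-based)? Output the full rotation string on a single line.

All 6 rotations (rotation i = S[i:]+S[:i]):
  rot[0] = lemon$
  rot[1] = emon$l
  rot[2] = mon$le
  rot[3] = on$lem
  rot[4] = n$lemo
  rot[5] = $lemon
Sorted (with $ < everything):
  sorted[0] = $lemon
  sorted[1] = emon$l
  sorted[2] = lemon$
  sorted[3] = mon$le
  sorted[4] = n$lemo
  sorted[5] = on$lem
sorted[1] = emon$l

Answer: emon$l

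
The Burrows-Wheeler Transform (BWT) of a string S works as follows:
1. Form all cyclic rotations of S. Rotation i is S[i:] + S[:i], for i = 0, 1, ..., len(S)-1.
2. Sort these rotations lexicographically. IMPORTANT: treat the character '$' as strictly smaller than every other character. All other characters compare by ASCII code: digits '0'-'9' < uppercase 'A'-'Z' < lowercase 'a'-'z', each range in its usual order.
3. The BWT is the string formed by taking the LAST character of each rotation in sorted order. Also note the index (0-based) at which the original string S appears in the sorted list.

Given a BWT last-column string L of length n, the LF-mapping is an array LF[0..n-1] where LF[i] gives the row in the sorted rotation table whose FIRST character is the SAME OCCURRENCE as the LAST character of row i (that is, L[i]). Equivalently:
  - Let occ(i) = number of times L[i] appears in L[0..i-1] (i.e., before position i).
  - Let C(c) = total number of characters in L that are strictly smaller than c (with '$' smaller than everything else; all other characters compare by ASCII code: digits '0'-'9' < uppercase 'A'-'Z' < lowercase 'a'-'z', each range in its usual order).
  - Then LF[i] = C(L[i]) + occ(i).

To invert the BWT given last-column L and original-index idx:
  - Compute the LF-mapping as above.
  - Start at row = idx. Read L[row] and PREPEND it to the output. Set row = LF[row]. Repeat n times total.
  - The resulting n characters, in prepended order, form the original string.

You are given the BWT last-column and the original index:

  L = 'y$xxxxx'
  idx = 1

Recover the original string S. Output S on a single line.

LF mapping: 6 0 1 2 3 4 5
Walk LF starting at row 1, prepending L[row]:
  step 1: row=1, L[1]='$', prepend. Next row=LF[1]=0
  step 2: row=0, L[0]='y', prepend. Next row=LF[0]=6
  step 3: row=6, L[6]='x', prepend. Next row=LF[6]=5
  step 4: row=5, L[5]='x', prepend. Next row=LF[5]=4
  step 5: row=4, L[4]='x', prepend. Next row=LF[4]=3
  step 6: row=3, L[3]='x', prepend. Next row=LF[3]=2
  step 7: row=2, L[2]='x', prepend. Next row=LF[2]=1
Reversed output: xxxxxy$

Answer: xxxxxy$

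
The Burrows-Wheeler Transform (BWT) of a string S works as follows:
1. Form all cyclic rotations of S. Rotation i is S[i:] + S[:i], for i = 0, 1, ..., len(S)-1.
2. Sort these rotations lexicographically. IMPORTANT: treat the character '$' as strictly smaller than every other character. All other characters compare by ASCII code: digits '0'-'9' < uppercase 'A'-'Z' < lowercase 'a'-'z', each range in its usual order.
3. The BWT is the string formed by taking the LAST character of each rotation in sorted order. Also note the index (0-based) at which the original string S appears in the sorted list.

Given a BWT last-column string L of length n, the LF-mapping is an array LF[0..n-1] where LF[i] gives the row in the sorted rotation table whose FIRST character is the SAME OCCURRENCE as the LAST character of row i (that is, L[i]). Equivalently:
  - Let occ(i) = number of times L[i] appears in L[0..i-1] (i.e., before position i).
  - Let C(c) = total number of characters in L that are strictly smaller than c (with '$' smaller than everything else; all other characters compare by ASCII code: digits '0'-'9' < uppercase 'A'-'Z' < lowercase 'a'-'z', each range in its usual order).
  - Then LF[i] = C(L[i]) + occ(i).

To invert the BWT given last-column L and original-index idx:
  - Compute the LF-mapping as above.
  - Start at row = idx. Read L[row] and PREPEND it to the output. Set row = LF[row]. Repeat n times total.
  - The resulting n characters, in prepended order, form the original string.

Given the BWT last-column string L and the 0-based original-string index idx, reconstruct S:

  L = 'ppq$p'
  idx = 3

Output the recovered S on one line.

Answer: pqpp$

Derivation:
LF mapping: 1 2 4 0 3
Walk LF starting at row 3, prepending L[row]:
  step 1: row=3, L[3]='$', prepend. Next row=LF[3]=0
  step 2: row=0, L[0]='p', prepend. Next row=LF[0]=1
  step 3: row=1, L[1]='p', prepend. Next row=LF[1]=2
  step 4: row=2, L[2]='q', prepend. Next row=LF[2]=4
  step 5: row=4, L[4]='p', prepend. Next row=LF[4]=3
Reversed output: pqpp$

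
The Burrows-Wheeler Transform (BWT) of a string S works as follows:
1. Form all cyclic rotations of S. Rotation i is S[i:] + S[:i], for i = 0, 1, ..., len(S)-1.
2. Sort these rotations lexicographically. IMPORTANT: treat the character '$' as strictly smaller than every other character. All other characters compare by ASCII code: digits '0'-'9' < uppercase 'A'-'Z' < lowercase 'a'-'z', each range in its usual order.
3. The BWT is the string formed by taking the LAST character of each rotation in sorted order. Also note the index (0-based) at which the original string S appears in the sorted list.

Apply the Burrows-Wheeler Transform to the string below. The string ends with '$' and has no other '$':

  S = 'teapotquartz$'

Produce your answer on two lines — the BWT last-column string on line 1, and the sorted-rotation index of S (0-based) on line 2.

All 13 rotations (rotation i = S[i:]+S[:i]):
  rot[0] = teapotquartz$
  rot[1] = eapotquartz$t
  rot[2] = apotquartz$te
  rot[3] = potquartz$tea
  rot[4] = otquartz$teap
  rot[5] = tquartz$teapo
  rot[6] = quartz$teapot
  rot[7] = uartz$teapotq
  rot[8] = artz$teapotqu
  rot[9] = rtz$teapotqua
  rot[10] = tz$teapotquar
  rot[11] = z$teapotquart
  rot[12] = $teapotquartz
Sorted (with $ < everything):
  sorted[0] = $teapotquartz  (last char: 'z')
  sorted[1] = apotquartz$te  (last char: 'e')
  sorted[2] = artz$teapotqu  (last char: 'u')
  sorted[3] = eapotquartz$t  (last char: 't')
  sorted[4] = otquartz$teap  (last char: 'p')
  sorted[5] = potquartz$tea  (last char: 'a')
  sorted[6] = quartz$teapot  (last char: 't')
  sorted[7] = rtz$teapotqua  (last char: 'a')
  sorted[8] = teapotquartz$  (last char: '$')
  sorted[9] = tquartz$teapo  (last char: 'o')
  sorted[10] = tz$teapotquar  (last char: 'r')
  sorted[11] = uartz$teapotq  (last char: 'q')
  sorted[12] = z$teapotquart  (last char: 't')
Last column: zeutpata$orqt
Original string S is at sorted index 8

Answer: zeutpata$orqt
8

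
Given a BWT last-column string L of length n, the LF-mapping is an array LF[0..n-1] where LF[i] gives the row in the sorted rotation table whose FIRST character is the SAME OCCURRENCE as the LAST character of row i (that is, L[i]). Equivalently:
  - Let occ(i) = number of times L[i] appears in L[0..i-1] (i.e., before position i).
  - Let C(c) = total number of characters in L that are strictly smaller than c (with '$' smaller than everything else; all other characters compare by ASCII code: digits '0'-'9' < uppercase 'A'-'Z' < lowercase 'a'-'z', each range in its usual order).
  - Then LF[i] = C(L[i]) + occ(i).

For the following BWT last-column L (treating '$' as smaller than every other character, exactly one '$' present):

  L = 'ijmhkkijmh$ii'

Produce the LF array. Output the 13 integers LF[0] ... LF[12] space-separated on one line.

Answer: 3 7 11 1 9 10 4 8 12 2 0 5 6

Derivation:
Char counts: '$':1, 'h':2, 'i':4, 'j':2, 'k':2, 'm':2
C (first-col start): C('$')=0, C('h')=1, C('i')=3, C('j')=7, C('k')=9, C('m')=11
L[0]='i': occ=0, LF[0]=C('i')+0=3+0=3
L[1]='j': occ=0, LF[1]=C('j')+0=7+0=7
L[2]='m': occ=0, LF[2]=C('m')+0=11+0=11
L[3]='h': occ=0, LF[3]=C('h')+0=1+0=1
L[4]='k': occ=0, LF[4]=C('k')+0=9+0=9
L[5]='k': occ=1, LF[5]=C('k')+1=9+1=10
L[6]='i': occ=1, LF[6]=C('i')+1=3+1=4
L[7]='j': occ=1, LF[7]=C('j')+1=7+1=8
L[8]='m': occ=1, LF[8]=C('m')+1=11+1=12
L[9]='h': occ=1, LF[9]=C('h')+1=1+1=2
L[10]='$': occ=0, LF[10]=C('$')+0=0+0=0
L[11]='i': occ=2, LF[11]=C('i')+2=3+2=5
L[12]='i': occ=3, LF[12]=C('i')+3=3+3=6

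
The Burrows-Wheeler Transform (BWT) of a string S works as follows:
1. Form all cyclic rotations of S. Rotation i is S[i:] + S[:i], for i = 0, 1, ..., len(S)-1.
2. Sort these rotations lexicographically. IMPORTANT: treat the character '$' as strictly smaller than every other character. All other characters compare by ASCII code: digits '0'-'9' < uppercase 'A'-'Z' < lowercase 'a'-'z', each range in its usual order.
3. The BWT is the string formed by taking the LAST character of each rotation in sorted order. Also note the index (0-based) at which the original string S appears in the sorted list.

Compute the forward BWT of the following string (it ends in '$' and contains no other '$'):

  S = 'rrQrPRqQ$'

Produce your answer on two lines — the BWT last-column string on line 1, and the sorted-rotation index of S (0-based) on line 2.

Answer: QrqrPRQr$
8

Derivation:
All 9 rotations (rotation i = S[i:]+S[:i]):
  rot[0] = rrQrPRqQ$
  rot[1] = rQrPRqQ$r
  rot[2] = QrPRqQ$rr
  rot[3] = rPRqQ$rrQ
  rot[4] = PRqQ$rrQr
  rot[5] = RqQ$rrQrP
  rot[6] = qQ$rrQrPR
  rot[7] = Q$rrQrPRq
  rot[8] = $rrQrPRqQ
Sorted (with $ < everything):
  sorted[0] = $rrQrPRqQ  (last char: 'Q')
  sorted[1] = PRqQ$rrQr  (last char: 'r')
  sorted[2] = Q$rrQrPRq  (last char: 'q')
  sorted[3] = QrPRqQ$rr  (last char: 'r')
  sorted[4] = RqQ$rrQrP  (last char: 'P')
  sorted[5] = qQ$rrQrPR  (last char: 'R')
  sorted[6] = rPRqQ$rrQ  (last char: 'Q')
  sorted[7] = rQrPRqQ$r  (last char: 'r')
  sorted[8] = rrQrPRqQ$  (last char: '$')
Last column: QrqrPRQr$
Original string S is at sorted index 8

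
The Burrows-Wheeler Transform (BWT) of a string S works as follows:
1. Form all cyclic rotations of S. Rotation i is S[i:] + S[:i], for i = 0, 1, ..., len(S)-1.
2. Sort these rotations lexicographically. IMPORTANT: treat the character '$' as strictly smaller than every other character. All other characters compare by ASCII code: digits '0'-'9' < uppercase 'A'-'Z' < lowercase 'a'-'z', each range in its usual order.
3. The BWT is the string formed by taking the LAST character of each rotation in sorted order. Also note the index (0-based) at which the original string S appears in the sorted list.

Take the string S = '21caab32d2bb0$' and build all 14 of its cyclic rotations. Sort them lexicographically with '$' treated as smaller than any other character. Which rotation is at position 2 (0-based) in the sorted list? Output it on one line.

Answer: 1caab32d2bb0$2

Derivation:
All 14 rotations (rotation i = S[i:]+S[:i]):
  rot[0] = 21caab32d2bb0$
  rot[1] = 1caab32d2bb0$2
  rot[2] = caab32d2bb0$21
  rot[3] = aab32d2bb0$21c
  rot[4] = ab32d2bb0$21ca
  rot[5] = b32d2bb0$21caa
  rot[6] = 32d2bb0$21caab
  rot[7] = 2d2bb0$21caab3
  rot[8] = d2bb0$21caab32
  rot[9] = 2bb0$21caab32d
  rot[10] = bb0$21caab32d2
  rot[11] = b0$21caab32d2b
  rot[12] = 0$21caab32d2bb
  rot[13] = $21caab32d2bb0
Sorted (with $ < everything):
  sorted[0] = $21caab32d2bb0
  sorted[1] = 0$21caab32d2bb
  sorted[2] = 1caab32d2bb0$2
  sorted[3] = 21caab32d2bb0$
  sorted[4] = 2bb0$21caab32d
  sorted[5] = 2d2bb0$21caab3
  sorted[6] = 32d2bb0$21caab
  sorted[7] = aab32d2bb0$21c
  sorted[8] = ab32d2bb0$21ca
  sorted[9] = b0$21caab32d2b
  sorted[10] = b32d2bb0$21caa
  sorted[11] = bb0$21caab32d2
  sorted[12] = caab32d2bb0$21
  sorted[13] = d2bb0$21caab32
sorted[2] = 1caab32d2bb0$2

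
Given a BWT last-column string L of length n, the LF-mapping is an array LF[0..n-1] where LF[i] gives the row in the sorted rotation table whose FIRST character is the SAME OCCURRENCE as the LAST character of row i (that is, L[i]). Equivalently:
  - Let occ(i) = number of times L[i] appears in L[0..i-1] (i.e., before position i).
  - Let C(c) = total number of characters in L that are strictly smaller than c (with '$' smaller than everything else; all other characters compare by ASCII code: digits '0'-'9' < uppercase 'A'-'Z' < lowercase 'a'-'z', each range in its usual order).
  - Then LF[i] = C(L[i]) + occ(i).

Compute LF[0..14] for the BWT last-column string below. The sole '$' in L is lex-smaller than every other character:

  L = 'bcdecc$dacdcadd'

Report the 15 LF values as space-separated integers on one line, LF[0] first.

Char counts: '$':1, 'a':2, 'b':1, 'c':5, 'd':5, 'e':1
C (first-col start): C('$')=0, C('a')=1, C('b')=3, C('c')=4, C('d')=9, C('e')=14
L[0]='b': occ=0, LF[0]=C('b')+0=3+0=3
L[1]='c': occ=0, LF[1]=C('c')+0=4+0=4
L[2]='d': occ=0, LF[2]=C('d')+0=9+0=9
L[3]='e': occ=0, LF[3]=C('e')+0=14+0=14
L[4]='c': occ=1, LF[4]=C('c')+1=4+1=5
L[5]='c': occ=2, LF[5]=C('c')+2=4+2=6
L[6]='$': occ=0, LF[6]=C('$')+0=0+0=0
L[7]='d': occ=1, LF[7]=C('d')+1=9+1=10
L[8]='a': occ=0, LF[8]=C('a')+0=1+0=1
L[9]='c': occ=3, LF[9]=C('c')+3=4+3=7
L[10]='d': occ=2, LF[10]=C('d')+2=9+2=11
L[11]='c': occ=4, LF[11]=C('c')+4=4+4=8
L[12]='a': occ=1, LF[12]=C('a')+1=1+1=2
L[13]='d': occ=3, LF[13]=C('d')+3=9+3=12
L[14]='d': occ=4, LF[14]=C('d')+4=9+4=13

Answer: 3 4 9 14 5 6 0 10 1 7 11 8 2 12 13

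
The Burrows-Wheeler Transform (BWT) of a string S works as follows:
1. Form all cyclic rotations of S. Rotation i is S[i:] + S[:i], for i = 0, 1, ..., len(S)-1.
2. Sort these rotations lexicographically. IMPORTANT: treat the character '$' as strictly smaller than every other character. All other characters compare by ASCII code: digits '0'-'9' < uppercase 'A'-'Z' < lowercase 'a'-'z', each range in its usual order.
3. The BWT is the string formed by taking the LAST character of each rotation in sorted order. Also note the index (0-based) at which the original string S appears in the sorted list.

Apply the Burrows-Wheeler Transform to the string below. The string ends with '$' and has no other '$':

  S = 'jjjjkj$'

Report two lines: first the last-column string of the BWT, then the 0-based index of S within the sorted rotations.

Answer: jk$jjjj
2

Derivation:
All 7 rotations (rotation i = S[i:]+S[:i]):
  rot[0] = jjjjkj$
  rot[1] = jjjkj$j
  rot[2] = jjkj$jj
  rot[3] = jkj$jjj
  rot[4] = kj$jjjj
  rot[5] = j$jjjjk
  rot[6] = $jjjjkj
Sorted (with $ < everything):
  sorted[0] = $jjjjkj  (last char: 'j')
  sorted[1] = j$jjjjk  (last char: 'k')
  sorted[2] = jjjjkj$  (last char: '$')
  sorted[3] = jjjkj$j  (last char: 'j')
  sorted[4] = jjkj$jj  (last char: 'j')
  sorted[5] = jkj$jjj  (last char: 'j')
  sorted[6] = kj$jjjj  (last char: 'j')
Last column: jk$jjjj
Original string S is at sorted index 2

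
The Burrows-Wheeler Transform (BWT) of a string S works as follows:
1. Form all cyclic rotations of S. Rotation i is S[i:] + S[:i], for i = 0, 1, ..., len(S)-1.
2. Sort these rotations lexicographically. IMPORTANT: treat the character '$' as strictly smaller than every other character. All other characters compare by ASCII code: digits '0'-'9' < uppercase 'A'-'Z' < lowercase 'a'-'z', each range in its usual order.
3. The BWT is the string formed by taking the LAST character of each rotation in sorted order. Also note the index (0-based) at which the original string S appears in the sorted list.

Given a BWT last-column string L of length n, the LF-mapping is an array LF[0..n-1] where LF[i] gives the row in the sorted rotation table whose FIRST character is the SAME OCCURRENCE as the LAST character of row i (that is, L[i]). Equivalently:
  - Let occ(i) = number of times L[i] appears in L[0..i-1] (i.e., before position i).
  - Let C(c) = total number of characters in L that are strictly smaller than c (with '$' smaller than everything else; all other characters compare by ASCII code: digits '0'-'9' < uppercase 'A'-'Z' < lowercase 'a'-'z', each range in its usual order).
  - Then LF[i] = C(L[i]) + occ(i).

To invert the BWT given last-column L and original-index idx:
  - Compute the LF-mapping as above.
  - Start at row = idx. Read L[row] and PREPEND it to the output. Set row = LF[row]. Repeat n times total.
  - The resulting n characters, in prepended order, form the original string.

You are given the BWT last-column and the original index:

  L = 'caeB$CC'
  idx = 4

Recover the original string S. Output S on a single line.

Answer: aBCeCc$

Derivation:
LF mapping: 5 4 6 1 0 2 3
Walk LF starting at row 4, prepending L[row]:
  step 1: row=4, L[4]='$', prepend. Next row=LF[4]=0
  step 2: row=0, L[0]='c', prepend. Next row=LF[0]=5
  step 3: row=5, L[5]='C', prepend. Next row=LF[5]=2
  step 4: row=2, L[2]='e', prepend. Next row=LF[2]=6
  step 5: row=6, L[6]='C', prepend. Next row=LF[6]=3
  step 6: row=3, L[3]='B', prepend. Next row=LF[3]=1
  step 7: row=1, L[1]='a', prepend. Next row=LF[1]=4
Reversed output: aBCeCc$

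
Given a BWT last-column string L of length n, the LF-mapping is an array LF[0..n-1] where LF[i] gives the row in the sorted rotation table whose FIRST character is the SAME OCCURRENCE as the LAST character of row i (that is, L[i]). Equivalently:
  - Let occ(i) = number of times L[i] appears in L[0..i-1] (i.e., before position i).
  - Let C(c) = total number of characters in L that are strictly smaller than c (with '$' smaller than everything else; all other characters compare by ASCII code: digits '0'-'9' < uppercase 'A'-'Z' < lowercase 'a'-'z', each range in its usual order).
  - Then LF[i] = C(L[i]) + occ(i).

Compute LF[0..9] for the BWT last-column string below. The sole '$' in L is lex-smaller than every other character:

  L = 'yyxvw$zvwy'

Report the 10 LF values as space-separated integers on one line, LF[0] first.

Answer: 6 7 5 1 3 0 9 2 4 8

Derivation:
Char counts: '$':1, 'v':2, 'w':2, 'x':1, 'y':3, 'z':1
C (first-col start): C('$')=0, C('v')=1, C('w')=3, C('x')=5, C('y')=6, C('z')=9
L[0]='y': occ=0, LF[0]=C('y')+0=6+0=6
L[1]='y': occ=1, LF[1]=C('y')+1=6+1=7
L[2]='x': occ=0, LF[2]=C('x')+0=5+0=5
L[3]='v': occ=0, LF[3]=C('v')+0=1+0=1
L[4]='w': occ=0, LF[4]=C('w')+0=3+0=3
L[5]='$': occ=0, LF[5]=C('$')+0=0+0=0
L[6]='z': occ=0, LF[6]=C('z')+0=9+0=9
L[7]='v': occ=1, LF[7]=C('v')+1=1+1=2
L[8]='w': occ=1, LF[8]=C('w')+1=3+1=4
L[9]='y': occ=2, LF[9]=C('y')+2=6+2=8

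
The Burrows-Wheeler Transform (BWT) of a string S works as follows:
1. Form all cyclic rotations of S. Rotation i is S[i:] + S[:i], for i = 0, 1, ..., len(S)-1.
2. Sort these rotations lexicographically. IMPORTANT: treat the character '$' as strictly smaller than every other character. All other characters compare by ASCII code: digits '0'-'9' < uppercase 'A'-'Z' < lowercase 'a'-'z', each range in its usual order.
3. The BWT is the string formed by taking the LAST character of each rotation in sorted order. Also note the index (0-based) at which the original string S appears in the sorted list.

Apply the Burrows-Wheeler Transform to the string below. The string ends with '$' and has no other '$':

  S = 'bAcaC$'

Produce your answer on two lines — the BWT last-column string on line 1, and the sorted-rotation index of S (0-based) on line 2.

All 6 rotations (rotation i = S[i:]+S[:i]):
  rot[0] = bAcaC$
  rot[1] = AcaC$b
  rot[2] = caC$bA
  rot[3] = aC$bAc
  rot[4] = C$bAca
  rot[5] = $bAcaC
Sorted (with $ < everything):
  sorted[0] = $bAcaC  (last char: 'C')
  sorted[1] = AcaC$b  (last char: 'b')
  sorted[2] = C$bAca  (last char: 'a')
  sorted[3] = aC$bAc  (last char: 'c')
  sorted[4] = bAcaC$  (last char: '$')
  sorted[5] = caC$bA  (last char: 'A')
Last column: Cbac$A
Original string S is at sorted index 4

Answer: Cbac$A
4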